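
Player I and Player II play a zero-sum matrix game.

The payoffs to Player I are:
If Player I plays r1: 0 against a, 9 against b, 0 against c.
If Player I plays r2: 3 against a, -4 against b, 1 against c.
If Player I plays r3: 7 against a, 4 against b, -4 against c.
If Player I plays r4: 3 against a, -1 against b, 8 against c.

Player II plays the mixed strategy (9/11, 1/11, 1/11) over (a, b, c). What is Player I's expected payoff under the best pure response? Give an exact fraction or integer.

r1: (0)·(9/11) + (9)·(1/11) + (0)·(1/11) = 9/11.
r2: (3)·(9/11) + (-4)·(1/11) + (1)·(1/11) = 24/11.
r3: (7)·(9/11) + (4)·(1/11) + (-4)·(1/11) = 63/11.
r4: (3)·(9/11) + (-1)·(1/11) + (8)·(1/11) = 34/11.
The best pure response is r3 with expected payoff 63/11.

63/11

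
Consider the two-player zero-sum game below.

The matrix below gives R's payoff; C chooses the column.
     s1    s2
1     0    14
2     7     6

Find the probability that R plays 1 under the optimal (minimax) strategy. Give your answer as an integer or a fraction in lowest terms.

1/15

Row minima are 0 and 6, so R's maximin is 6; column maxima are 7 and 14, so C's minimax is 7. These differ, so the equilibrium is in mixed strategies.
Let R play 1 with probability p. C is indifferent when 7(1−p) = 14p + 6(1−p), giving p = 1/15.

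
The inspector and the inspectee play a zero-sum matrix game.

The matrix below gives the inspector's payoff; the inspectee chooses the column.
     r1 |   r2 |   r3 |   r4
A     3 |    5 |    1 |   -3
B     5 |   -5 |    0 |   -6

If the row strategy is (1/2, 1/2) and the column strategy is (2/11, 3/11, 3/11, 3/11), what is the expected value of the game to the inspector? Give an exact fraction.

-4/11

Against (2/11, 3/11, 3/11, 3/11), each row's expected payoff is A: 15/11; B: -23/11.
Taking the (1/2, 1/2)-weighted average: (1/2)·(15/11) + (1/2)·(-23/11) = -4/11.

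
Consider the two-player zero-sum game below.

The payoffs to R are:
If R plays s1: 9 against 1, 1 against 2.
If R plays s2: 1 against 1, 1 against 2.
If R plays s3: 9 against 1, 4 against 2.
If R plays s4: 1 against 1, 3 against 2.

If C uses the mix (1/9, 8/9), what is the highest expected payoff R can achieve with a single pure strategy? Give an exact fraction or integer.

s1: (9)·(1/9) + (1)·(8/9) = 17/9.
s2: (1)·(1/9) + (1)·(8/9) = 1.
s3: (9)·(1/9) + (4)·(8/9) = 41/9.
s4: (1)·(1/9) + (3)·(8/9) = 25/9.
The best pure response is s3 with expected payoff 41/9.

41/9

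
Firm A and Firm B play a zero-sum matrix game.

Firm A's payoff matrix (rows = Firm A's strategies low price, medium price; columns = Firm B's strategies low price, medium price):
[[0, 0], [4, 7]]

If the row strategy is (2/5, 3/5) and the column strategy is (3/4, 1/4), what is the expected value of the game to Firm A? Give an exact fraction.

Against (3/4, 1/4), each row's expected payoff is low price: 0; medium price: 19/4.
Taking the (2/5, 3/5)-weighted average: (2/5)·(0) + (3/5)·(19/4) = 57/20.

57/20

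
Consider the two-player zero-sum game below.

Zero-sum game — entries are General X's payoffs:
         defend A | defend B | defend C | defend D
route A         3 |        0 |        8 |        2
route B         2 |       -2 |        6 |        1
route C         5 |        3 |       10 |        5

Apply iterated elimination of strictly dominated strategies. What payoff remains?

Column defend D is strictly dominated by defend B for General Y (0<2, -2<1, 3<5); eliminate defend D.
Row route A is strictly dominated by row route C (5>3, 3>0, 10>8); eliminate route A.
Row route B is strictly dominated by row route C (5>2, 3>-2, 10>6); eliminate route B.
Column defend A is strictly dominated by defend B for General Y (3<5); eliminate defend A.
Column defend C is strictly dominated by defend B for General Y (3<10); eliminate defend C.
Only (route C, defend B) remains, with payoff 3.

3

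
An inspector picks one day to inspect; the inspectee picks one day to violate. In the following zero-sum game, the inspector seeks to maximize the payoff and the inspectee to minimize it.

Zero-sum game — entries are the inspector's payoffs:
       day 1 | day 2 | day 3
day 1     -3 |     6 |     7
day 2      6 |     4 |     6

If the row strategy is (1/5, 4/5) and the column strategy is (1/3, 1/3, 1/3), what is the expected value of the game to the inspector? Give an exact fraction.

Against (1/3, 1/3, 1/3), each row's expected payoff is day 1: 10/3; day 2: 16/3.
Taking the (1/5, 4/5)-weighted average: (1/5)·(10/3) + (4/5)·(16/3) = 74/15.

74/15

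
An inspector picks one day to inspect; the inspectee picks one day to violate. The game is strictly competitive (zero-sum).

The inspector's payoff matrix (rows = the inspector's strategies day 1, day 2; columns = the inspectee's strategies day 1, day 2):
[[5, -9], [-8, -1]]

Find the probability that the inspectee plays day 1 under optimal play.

8/21

Row minima are -9 and -8, so the inspector's maximin is -8; column maxima are 5 and -1, so the inspectee's minimax is -1. These differ, so the equilibrium is in mixed strategies.
Let the inspectee play day 1 with probability q. The inspector is indifferent when 5q − 9(1−q) = −8q − (1−q), giving q = 8/21.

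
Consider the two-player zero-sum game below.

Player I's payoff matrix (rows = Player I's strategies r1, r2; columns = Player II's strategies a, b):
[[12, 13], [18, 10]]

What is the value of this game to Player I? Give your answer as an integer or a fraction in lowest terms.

38/3

Row minima are 12 and 10, so Player I's maximin is 12; column maxima are 18 and 13, so Player II's minimax is 13. These differ, so the equilibrium is in mixed strategies.
Let Player I play r1 with probability p. Player II is indifferent when 12p + 18(1−p) = 13p + 10(1−p), giving p = 8/9.
Let Player II play a with probability q. Player I is indifferent when 12q + 13(1−q) = 18q + 10(1−q), giving q = 1/3.
The value is 12·(1/3) + (13)·(2/3) = 38/3.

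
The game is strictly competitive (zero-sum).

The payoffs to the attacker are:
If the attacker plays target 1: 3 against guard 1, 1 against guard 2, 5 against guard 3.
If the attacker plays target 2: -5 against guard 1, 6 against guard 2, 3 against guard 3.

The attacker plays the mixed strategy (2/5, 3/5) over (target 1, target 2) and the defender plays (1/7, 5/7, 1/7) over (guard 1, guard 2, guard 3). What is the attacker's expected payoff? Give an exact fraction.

22/7

Against (1/7, 5/7, 1/7), each row's expected payoff is target 1: 13/7; target 2: 4.
Taking the (2/5, 3/5)-weighted average: (2/5)·(13/7) + (3/5)·(4) = 22/7.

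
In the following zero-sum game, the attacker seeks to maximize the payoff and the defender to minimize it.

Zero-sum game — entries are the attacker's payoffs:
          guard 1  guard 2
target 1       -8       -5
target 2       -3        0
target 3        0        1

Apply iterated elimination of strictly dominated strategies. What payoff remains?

Column guard 2 is strictly dominated by guard 1 for the defender (-8<-5, -3<0, 0<1); eliminate guard 2.
Row target 1 is strictly dominated by row target 2 (-3>-8); eliminate target 1.
Row target 2 is strictly dominated by row target 3 (0>-3); eliminate target 2.
Only (target 3, guard 1) remains, with payoff 0.

0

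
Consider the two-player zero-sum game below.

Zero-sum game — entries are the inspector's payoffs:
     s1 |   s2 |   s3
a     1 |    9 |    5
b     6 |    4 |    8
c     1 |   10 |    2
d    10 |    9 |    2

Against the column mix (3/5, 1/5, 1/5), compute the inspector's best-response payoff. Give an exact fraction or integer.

41/5

a: (1)·(3/5) + (9)·(1/5) + (5)·(1/5) = 17/5.
b: (6)·(3/5) + (4)·(1/5) + (8)·(1/5) = 6.
c: (1)·(3/5) + (10)·(1/5) + (2)·(1/5) = 3.
d: (10)·(3/5) + (9)·(1/5) + (2)·(1/5) = 41/5.
The best pure response is d with expected payoff 41/5.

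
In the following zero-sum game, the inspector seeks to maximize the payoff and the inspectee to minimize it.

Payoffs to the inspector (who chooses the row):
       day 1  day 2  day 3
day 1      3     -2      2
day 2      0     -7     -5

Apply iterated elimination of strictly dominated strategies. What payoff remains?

-2

Row day 2 is strictly dominated by row day 1 (3>0, -2>-7, 2>-5); eliminate day 2.
Column day 3 is strictly dominated by day 2 for the inspectee (-2<2); eliminate day 3.
Column day 1 is strictly dominated by day 2 for the inspectee (-2<3); eliminate day 1.
Only (day 1, day 2) remains, with payoff -2.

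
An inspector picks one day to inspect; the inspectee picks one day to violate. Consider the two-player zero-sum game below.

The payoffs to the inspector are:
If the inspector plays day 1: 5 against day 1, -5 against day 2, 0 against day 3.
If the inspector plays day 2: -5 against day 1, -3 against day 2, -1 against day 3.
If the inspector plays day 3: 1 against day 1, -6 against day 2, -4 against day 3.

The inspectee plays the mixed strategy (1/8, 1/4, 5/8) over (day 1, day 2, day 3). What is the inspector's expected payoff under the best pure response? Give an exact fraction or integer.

day 1: (5)·(1/8) + (-5)·(1/4) + (0)·(5/8) = -5/8.
day 2: (-5)·(1/8) + (-3)·(1/4) + (-1)·(5/8) = -2.
day 3: (1)·(1/8) + (-6)·(1/4) + (-4)·(5/8) = -31/8.
The best pure response is day 1 with expected payoff -5/8.

-5/8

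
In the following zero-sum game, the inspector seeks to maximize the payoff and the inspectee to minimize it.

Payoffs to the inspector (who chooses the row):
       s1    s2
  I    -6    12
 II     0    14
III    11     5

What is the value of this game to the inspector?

Row I is strictly dominated by row II, so the inspector never plays it.
The remaining 2×2 game on (II, III) × (s1, s2) has no saddle point. Let the inspector play II with probability p; indifference gives 11(1−p) = 14p + 5(1−p), so p = 3/10.
Similarly the inspectee's optimal q on s1 is 9/20, and the value is 0·(9/20) + (14)·(11/20) = 77/10.

77/10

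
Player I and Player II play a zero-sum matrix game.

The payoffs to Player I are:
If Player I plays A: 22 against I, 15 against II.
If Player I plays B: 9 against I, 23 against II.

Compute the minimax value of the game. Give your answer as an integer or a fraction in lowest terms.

Row minima are 15 and 9, so Player I's maximin is 15; column maxima are 22 and 23, so Player II's minimax is 22. These differ, so the equilibrium is in mixed strategies.
Let Player I play A with probability p. Player II is indifferent when 22p + 9(1−p) = 15p + 23(1−p), giving p = 2/3.
Let Player II play I with probability q. Player I is indifferent when 22q + 15(1−q) = 9q + 23(1−q), giving q = 8/21.
The value is 22·(8/21) + (15)·(13/21) = 53/3.

53/3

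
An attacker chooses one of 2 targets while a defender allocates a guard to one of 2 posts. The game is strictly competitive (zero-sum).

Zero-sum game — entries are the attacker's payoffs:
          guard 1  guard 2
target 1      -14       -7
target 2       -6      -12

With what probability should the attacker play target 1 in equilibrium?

6/13

Row minima are -14 and -12, so the attacker's maximin is -12; column maxima are -6 and -7, so the defender's minimax is -7. These differ, so the equilibrium is in mixed strategies.
Let the attacker play target 1 with probability p. The defender is indifferent when −14p − 6(1−p) = −7p − 12(1−p), giving p = 6/13.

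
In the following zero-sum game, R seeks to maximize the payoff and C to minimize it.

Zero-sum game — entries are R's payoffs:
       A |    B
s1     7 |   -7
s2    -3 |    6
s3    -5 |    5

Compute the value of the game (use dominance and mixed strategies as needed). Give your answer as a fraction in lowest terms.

Row s3 is strictly dominated by row s2, so R never plays it.
The remaining 2×2 game on (s1, s2) × (A, B) has no saddle point. Let R play s1 with probability p; indifference gives 7p − 3(1−p) = −7p + 6(1−p), so p = 9/23.
Similarly C's optimal q on A is 13/23, and the value is 7·(13/23) + (-7)·(10/23) = 21/23.

21/23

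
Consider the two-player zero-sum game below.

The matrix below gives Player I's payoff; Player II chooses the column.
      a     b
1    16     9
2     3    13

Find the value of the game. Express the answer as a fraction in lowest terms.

Row minima are 9 and 3, so Player I's maximin is 9; column maxima are 16 and 13, so Player II's minimax is 13. These differ, so the equilibrium is in mixed strategies.
Let Player I play 1 with probability p. Player II is indifferent when 16p + 3(1−p) = 9p + 13(1−p), giving p = 10/17.
Let Player II play a with probability q. Player I is indifferent when 16q + 9(1−q) = 3q + 13(1−q), giving q = 4/17.
The value is 16·(4/17) + (9)·(13/17) = 181/17.

181/17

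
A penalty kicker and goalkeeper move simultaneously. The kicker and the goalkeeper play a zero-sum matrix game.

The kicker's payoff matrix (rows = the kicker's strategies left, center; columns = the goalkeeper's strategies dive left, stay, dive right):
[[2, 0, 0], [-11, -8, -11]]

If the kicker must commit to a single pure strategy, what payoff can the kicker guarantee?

0

The worst-case payoff for each row is left: 0, center: -11.
The best of these is 0.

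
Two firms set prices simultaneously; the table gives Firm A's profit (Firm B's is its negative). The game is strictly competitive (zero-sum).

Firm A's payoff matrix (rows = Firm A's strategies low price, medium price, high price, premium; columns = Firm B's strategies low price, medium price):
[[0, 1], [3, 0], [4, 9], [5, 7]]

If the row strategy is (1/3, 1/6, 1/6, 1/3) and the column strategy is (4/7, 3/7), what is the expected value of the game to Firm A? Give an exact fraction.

143/42

Against (4/7, 3/7), each row's expected payoff is low price: 3/7; medium price: 12/7; high price: 43/7; premium: 41/7.
Taking the (1/3, 1/6, 1/6, 1/3)-weighted average: (1/3)·(3/7) + (1/6)·(12/7) + (1/6)·(43/7) + (1/3)·(41/7) = 143/42.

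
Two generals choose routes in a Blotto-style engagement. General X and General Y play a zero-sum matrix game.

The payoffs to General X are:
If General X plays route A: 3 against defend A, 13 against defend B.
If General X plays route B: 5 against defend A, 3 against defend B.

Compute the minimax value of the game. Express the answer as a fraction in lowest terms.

14/3

Row minima are 3 and 3, so General X's maximin is 3; column maxima are 5 and 13, so General Y's minimax is 5. These differ, so the equilibrium is in mixed strategies.
Let General X play route A with probability p. General Y is indifferent when 3p + 5(1−p) = 13p + 3(1−p), giving p = 1/6.
Let General Y play defend A with probability q. General X is indifferent when 3q + 13(1−q) = 5q + 3(1−q), giving q = 5/6.
The value is 3·(5/6) + (13)·(1/6) = 14/3.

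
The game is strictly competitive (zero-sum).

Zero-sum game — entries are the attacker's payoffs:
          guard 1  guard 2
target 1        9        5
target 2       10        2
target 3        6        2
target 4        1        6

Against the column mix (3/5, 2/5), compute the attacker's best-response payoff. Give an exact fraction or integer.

37/5

target 1: (9)·(3/5) + (5)·(2/5) = 37/5.
target 2: (10)·(3/5) + (2)·(2/5) = 34/5.
target 3: (6)·(3/5) + (2)·(2/5) = 22/5.
target 4: (1)·(3/5) + (6)·(2/5) = 3.
The best pure response is target 1 with expected payoff 37/5.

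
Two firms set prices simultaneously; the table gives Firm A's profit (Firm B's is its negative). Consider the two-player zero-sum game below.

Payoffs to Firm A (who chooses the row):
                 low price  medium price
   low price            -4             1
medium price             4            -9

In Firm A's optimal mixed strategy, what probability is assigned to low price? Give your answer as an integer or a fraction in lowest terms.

Row minima are -4 and -9, so Firm A's maximin is -4; column maxima are 4 and 1, so Firm B's minimax is 1. These differ, so the equilibrium is in mixed strategies.
Let Firm A play low price with probability p. Firm B is indifferent when −4p + 4(1−p) = p − 9(1−p), giving p = 13/18.

13/18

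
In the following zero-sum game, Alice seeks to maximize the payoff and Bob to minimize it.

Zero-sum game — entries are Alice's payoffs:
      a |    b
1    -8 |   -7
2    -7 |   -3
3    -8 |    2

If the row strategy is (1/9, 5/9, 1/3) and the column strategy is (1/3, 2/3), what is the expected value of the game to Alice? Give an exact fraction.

Against (1/3, 2/3), each row's expected payoff is 1: -22/3; 2: -13/3; 3: -4/3.
Taking the (1/9, 5/9, 1/3)-weighted average: (1/9)·(-22/3) + (5/9)·(-13/3) + (1/3)·(-4/3) = -11/3.

-11/3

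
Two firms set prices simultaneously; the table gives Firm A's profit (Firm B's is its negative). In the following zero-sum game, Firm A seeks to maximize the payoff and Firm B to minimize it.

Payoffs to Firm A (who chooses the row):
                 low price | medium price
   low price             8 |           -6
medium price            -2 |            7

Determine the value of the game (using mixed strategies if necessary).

Row minima are -6 and -2, so Firm A's maximin is -2; column maxima are 8 and 7, so Firm B's minimax is 7. These differ, so the equilibrium is in mixed strategies.
Let Firm A play low price with probability p. Firm B is indifferent when 8p − 2(1−p) = −6p + 7(1−p), giving p = 9/23.
Let Firm B play low price with probability q. Firm A is indifferent when 8q − 6(1−q) = −2q + 7(1−q), giving q = 13/23.
The value is 8·(13/23) + (-6)·(10/23) = 44/23.

44/23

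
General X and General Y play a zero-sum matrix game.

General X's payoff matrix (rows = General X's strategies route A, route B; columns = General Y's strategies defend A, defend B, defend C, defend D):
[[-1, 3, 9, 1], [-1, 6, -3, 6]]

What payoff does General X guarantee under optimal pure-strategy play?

-1

Row minima: -1, -3 → General X's maximin is -1.
Column maxima: -1, 6, 9, 6 → General Y's minimax is -1.
They coincide at (route A, defend A), so the value is -1.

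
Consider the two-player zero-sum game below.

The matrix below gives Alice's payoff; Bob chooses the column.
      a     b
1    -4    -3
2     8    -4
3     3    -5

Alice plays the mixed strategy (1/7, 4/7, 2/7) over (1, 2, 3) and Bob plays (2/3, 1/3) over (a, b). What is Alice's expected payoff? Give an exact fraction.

13/7

Against (2/3, 1/3), each row's expected payoff is 1: -11/3; 2: 4; 3: 1/3.
Taking the (1/7, 4/7, 2/7)-weighted average: (1/7)·(-11/3) + (4/7)·(4) + (2/7)·(1/3) = 13/7.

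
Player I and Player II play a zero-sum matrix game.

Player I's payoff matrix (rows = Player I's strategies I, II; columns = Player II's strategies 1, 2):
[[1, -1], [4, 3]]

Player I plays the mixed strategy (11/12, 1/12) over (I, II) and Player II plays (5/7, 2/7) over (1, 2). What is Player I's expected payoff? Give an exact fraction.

Against (5/7, 2/7), each row's expected payoff is I: 3/7; II: 26/7.
Taking the (11/12, 1/12)-weighted average: (11/12)·(3/7) + (1/12)·(26/7) = 59/84.

59/84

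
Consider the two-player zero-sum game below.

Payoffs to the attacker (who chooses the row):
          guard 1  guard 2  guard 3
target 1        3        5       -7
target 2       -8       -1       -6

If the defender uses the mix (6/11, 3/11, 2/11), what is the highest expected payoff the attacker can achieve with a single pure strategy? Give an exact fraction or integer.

target 1: (3)·(6/11) + (5)·(3/11) + (-7)·(2/11) = 19/11.
target 2: (-8)·(6/11) + (-1)·(3/11) + (-6)·(2/11) = -63/11.
The best pure response is target 1 with expected payoff 19/11.

19/11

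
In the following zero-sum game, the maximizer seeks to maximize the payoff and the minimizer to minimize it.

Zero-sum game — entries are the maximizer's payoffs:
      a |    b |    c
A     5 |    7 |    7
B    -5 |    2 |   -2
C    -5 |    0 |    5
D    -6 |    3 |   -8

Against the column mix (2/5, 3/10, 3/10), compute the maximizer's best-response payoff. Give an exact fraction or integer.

31/5

A: (5)·(2/5) + (7)·(3/10) + (7)·(3/10) = 31/5.
B: (-5)·(2/5) + (2)·(3/10) + (-2)·(3/10) = -2.
C: (-5)·(2/5) + (0)·(3/10) + (5)·(3/10) = -1/2.
D: (-6)·(2/5) + (3)·(3/10) + (-8)·(3/10) = -39/10.
The best pure response is A with expected payoff 31/5.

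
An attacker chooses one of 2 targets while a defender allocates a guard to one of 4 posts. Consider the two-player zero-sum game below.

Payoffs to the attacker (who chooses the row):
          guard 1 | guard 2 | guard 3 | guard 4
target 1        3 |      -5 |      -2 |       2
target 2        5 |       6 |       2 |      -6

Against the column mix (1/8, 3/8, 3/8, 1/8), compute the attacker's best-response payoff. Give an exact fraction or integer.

target 1: (3)·(1/8) + (-5)·(3/8) + (-2)·(3/8) + (2)·(1/8) = -2.
target 2: (5)·(1/8) + (6)·(3/8) + (2)·(3/8) + (-6)·(1/8) = 23/8.
The best pure response is target 2 with expected payoff 23/8.

23/8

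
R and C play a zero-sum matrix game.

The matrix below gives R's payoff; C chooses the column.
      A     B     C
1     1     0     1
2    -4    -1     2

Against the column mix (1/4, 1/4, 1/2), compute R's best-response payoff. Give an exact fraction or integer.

1: (1)·(1/4) + (0)·(1/4) + (1)·(1/2) = 3/4.
2: (-4)·(1/4) + (-1)·(1/4) + (2)·(1/2) = -1/4.
The best pure response is 1 with expected payoff 3/4.

3/4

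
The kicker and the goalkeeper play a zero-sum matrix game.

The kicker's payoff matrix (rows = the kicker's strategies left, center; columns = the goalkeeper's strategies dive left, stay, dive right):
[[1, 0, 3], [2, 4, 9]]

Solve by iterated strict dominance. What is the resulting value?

Row left is strictly dominated by row center (2>1, 4>0, 9>3); eliminate left.
Column dive right is strictly dominated by dive left for the goalkeeper (2<9); eliminate dive right.
Column stay is strictly dominated by dive left for the goalkeeper (2<4); eliminate stay.
Only (center, dive left) remains, with payoff 2.

2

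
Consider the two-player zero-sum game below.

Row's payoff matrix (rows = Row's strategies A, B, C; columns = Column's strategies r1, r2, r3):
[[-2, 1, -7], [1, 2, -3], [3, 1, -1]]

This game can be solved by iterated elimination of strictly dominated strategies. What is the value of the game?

-1

Row A is strictly dominated by row B (1>-2, 2>1, -3>-7); eliminate A.
Column r1 is strictly dominated by r3 for Column (-3<1, -1<3); eliminate r1.
Column r2 is strictly dominated by r3 for Column (-3<2, -1<1); eliminate r2.
Row B is strictly dominated by row C (-1>-3); eliminate B.
Only (C, r3) remains, with payoff -1.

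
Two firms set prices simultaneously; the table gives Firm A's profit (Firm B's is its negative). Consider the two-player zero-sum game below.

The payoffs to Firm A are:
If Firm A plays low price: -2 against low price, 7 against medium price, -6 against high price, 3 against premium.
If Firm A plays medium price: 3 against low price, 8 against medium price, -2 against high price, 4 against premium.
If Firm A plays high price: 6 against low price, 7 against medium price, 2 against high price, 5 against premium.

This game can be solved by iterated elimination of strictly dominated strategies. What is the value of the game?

2

Row low price is strictly dominated by row medium price (3>-2, 8>7, -2>-6, 4>3); eliminate low price.
Column premium is strictly dominated by high price for Firm B (-2<4, 2<5); eliminate premium.
Column low price is strictly dominated by high price for Firm B (-2<3, 2<6); eliminate low price.
Column medium price is strictly dominated by high price for Firm B (-2<8, 2<7); eliminate medium price.
Row medium price is strictly dominated by row high price (2>-2); eliminate medium price.
Only (high price, high price) remains, with payoff 2.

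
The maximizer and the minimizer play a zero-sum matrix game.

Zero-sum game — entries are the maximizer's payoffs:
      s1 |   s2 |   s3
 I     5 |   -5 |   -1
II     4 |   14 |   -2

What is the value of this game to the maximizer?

Column s1 is strictly dominated by s3 for the minimizer (it gives the maximizer more in every row).
The remaining 2×2 game on (I, II) × (s2, s3) has no saddle point. Let the maximizer play I with probability p; indifference gives −5p + 14(1−p) = −p − 2(1−p), so p = 4/5.
Similarly the minimizer's optimal q on s2 is 1/20, and the value is -5·(1/20) + (-1)·(19/20) = -6/5.

-6/5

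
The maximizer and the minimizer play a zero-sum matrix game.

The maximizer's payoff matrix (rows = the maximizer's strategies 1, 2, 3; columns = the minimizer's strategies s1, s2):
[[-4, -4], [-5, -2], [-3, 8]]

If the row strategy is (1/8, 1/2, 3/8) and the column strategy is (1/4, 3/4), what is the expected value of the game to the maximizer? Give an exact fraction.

Against (1/4, 3/4), each row's expected payoff is 1: -4; 2: -11/4; 3: 21/4.
Taking the (1/8, 1/2, 3/8)-weighted average: (1/8)·(-4) + (1/2)·(-11/4) + (3/8)·(21/4) = 3/32.

3/32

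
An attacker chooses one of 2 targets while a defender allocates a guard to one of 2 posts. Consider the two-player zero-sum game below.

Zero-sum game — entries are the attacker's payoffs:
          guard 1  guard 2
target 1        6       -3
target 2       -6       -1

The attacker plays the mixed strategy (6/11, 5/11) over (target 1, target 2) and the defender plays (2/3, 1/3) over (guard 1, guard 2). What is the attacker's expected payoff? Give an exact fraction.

-1/3

Against (2/3, 1/3), each row's expected payoff is target 1: 3; target 2: -13/3.
Taking the (6/11, 5/11)-weighted average: (6/11)·(3) + (5/11)·(-13/3) = -1/3.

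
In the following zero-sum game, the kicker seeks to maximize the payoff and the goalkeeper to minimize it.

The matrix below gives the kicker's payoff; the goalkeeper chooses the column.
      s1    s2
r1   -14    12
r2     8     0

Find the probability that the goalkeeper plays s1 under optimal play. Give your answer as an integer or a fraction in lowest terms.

Row minima are -14 and 0, so the kicker's maximin is 0; column maxima are 8 and 12, so the goalkeeper's minimax is 8. These differ, so the equilibrium is in mixed strategies.
Let the goalkeeper play s1 with probability q. The kicker is indifferent when −14q + 12(1−q) = 8q, giving q = 6/17.

6/17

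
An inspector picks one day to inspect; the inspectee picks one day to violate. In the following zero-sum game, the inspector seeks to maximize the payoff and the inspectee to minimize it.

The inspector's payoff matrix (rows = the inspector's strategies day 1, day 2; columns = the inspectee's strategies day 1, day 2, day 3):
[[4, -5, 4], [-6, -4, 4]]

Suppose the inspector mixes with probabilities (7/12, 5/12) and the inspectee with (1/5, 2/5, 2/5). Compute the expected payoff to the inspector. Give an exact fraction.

-4/15

Against (1/5, 2/5, 2/5), each row's expected payoff is day 1: 2/5; day 2: -6/5.
Taking the (7/12, 5/12)-weighted average: (7/12)·(2/5) + (5/12)·(-6/5) = -4/15.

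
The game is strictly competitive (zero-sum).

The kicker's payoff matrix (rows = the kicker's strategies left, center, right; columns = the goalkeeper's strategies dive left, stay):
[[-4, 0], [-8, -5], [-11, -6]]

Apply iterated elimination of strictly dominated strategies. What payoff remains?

-4

Column stay is strictly dominated by dive left for the goalkeeper (-4<0, -8<-5, -11<-6); eliminate stay.
Row center is strictly dominated by row left (-4>-8); eliminate center.
Row right is strictly dominated by row left (-4>-11); eliminate right.
Only (left, dive left) remains, with payoff -4.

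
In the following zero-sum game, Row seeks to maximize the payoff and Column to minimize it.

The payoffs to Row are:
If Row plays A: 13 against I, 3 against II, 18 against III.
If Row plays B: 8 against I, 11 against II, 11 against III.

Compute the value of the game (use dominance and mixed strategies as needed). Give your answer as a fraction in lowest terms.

Column III is strictly dominated by I for Column (it gives Row more in every row).
The remaining 2×2 game on (A, B) × (I, II) has no saddle point. Let Row play A with probability p; indifference gives 13p + 8(1−p) = 3p + 11(1−p), so p = 3/13.
Similarly Column's optimal q on I is 8/13, and the value is 13·(8/13) + (3)·(5/13) = 119/13.

119/13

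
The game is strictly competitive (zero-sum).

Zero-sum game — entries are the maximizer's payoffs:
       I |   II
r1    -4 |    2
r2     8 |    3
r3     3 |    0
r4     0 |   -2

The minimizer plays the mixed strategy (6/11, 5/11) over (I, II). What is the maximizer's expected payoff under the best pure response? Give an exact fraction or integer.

63/11

r1: (-4)·(6/11) + (2)·(5/11) = -14/11.
r2: (8)·(6/11) + (3)·(5/11) = 63/11.
r3: (3)·(6/11) + (0)·(5/11) = 18/11.
r4: (0)·(6/11) + (-2)·(5/11) = -10/11.
The best pure response is r2 with expected payoff 63/11.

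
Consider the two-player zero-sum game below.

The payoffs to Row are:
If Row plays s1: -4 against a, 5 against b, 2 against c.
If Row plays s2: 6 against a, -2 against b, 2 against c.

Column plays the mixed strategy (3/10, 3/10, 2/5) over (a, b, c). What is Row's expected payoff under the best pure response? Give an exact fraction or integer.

2

s1: (-4)·(3/10) + (5)·(3/10) + (2)·(2/5) = 11/10.
s2: (6)·(3/10) + (-2)·(3/10) + (2)·(2/5) = 2.
The best pure response is s2 with expected payoff 2.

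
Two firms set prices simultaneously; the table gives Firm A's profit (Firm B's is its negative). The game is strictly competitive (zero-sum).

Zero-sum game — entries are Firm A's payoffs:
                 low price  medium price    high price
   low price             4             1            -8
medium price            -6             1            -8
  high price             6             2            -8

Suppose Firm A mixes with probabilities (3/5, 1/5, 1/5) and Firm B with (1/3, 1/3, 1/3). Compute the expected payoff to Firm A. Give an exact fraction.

Against (1/3, 1/3, 1/3), each row's expected payoff is low price: -1; medium price: -13/3; high price: 0.
Taking the (3/5, 1/5, 1/5)-weighted average: (3/5)·(-1) + (1/5)·(-13/3) + (1/5)·(0) = -22/15.

-22/15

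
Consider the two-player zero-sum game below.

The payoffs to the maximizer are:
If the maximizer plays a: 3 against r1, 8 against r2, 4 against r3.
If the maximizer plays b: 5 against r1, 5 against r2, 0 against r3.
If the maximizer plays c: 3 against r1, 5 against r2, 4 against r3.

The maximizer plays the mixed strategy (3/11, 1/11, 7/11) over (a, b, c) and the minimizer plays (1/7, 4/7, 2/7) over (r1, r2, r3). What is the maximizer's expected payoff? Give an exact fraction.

Against (1/7, 4/7, 2/7), each row's expected payoff is a: 43/7; b: 25/7; c: 31/7.
Taking the (3/11, 1/11, 7/11)-weighted average: (3/11)·(43/7) + (1/11)·(25/7) + (7/11)·(31/7) = 53/11.

53/11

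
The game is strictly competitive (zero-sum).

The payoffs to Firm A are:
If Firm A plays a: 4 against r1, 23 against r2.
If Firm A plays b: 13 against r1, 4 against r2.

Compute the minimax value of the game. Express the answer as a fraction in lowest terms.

283/28

Row minima are 4 and 4, so Firm A's maximin is 4; column maxima are 13 and 23, so Firm B's minimax is 13. These differ, so the equilibrium is in mixed strategies.
Let Firm A play a with probability p. Firm B is indifferent when 4p + 13(1−p) = 23p + 4(1−p), giving p = 9/28.
Let Firm B play r1 with probability q. Firm A is indifferent when 4q + 23(1−q) = 13q + 4(1−q), giving q = 19/28.
The value is 4·(19/28) + (23)·(9/28) = 283/28.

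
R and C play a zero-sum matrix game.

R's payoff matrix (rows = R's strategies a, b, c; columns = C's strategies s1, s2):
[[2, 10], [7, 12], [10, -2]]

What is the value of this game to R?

134/17

Row a is strictly dominated by row b, so R never plays it.
The remaining 2×2 game on (b, c) × (s1, s2) has no saddle point. Let R play b with probability p; indifference gives 7p + 10(1−p) = 12p − 2(1−p), so p = 12/17.
Similarly C's optimal q on s1 is 14/17, and the value is 7·(14/17) + (12)·(3/17) = 134/17.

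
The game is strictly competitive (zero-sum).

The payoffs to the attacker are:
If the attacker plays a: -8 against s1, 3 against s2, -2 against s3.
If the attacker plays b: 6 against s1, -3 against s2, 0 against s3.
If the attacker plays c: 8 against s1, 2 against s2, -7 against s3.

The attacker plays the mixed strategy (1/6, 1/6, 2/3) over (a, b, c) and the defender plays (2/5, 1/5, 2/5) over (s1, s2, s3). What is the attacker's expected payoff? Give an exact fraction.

Against (2/5, 1/5, 2/5), each row's expected payoff is a: -17/5; b: 9/5; c: 4/5.
Taking the (1/6, 1/6, 2/3)-weighted average: (1/6)·(-17/5) + (1/6)·(9/5) + (2/3)·(4/5) = 4/15.

4/15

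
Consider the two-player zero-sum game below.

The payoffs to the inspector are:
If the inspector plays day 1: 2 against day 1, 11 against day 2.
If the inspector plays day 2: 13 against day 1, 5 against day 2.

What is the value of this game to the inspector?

Row minima are 2 and 5, so the inspector's maximin is 5; column maxima are 13 and 11, so the inspectee's minimax is 11. These differ, so the equilibrium is in mixed strategies.
Let the inspector play day 1 with probability p. The inspectee is indifferent when 2p + 13(1−p) = 11p + 5(1−p), giving p = 8/17.
Let the inspectee play day 1 with probability q. The inspector is indifferent when 2q + 11(1−q) = 13q + 5(1−q), giving q = 6/17.
The value is 2·(6/17) + (11)·(11/17) = 133/17.

133/17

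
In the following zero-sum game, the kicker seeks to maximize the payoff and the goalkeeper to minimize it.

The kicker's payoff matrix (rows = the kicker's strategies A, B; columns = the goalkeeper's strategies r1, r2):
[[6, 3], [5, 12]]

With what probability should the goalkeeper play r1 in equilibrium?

9/10

Row minima are 3 and 5, so the kicker's maximin is 5; column maxima are 6 and 12, so the goalkeeper's minimax is 6. These differ, so the equilibrium is in mixed strategies.
Let the goalkeeper play r1 with probability q. The kicker is indifferent when 6q + 3(1−q) = 5q + 12(1−q), giving q = 9/10.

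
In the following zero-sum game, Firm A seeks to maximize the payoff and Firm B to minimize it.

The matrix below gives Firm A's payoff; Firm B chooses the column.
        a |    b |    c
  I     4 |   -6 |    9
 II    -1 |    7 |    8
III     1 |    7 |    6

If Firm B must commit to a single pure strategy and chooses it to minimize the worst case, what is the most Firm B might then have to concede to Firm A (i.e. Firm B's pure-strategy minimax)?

The worst case (largest entry) in each column is a: 4, b: 7, c: 9.
The best (smallest) of these is 4.

4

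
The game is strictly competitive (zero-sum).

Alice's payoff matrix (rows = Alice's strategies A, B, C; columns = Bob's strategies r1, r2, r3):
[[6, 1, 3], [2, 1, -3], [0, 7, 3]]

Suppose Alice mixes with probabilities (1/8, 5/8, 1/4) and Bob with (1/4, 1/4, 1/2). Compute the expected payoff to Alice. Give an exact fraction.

Against (1/4, 1/4, 1/2), each row's expected payoff is A: 13/4; B: -3/4; C: 13/4.
Taking the (1/8, 5/8, 1/4)-weighted average: (1/8)·(13/4) + (5/8)·(-3/4) + (1/4)·(13/4) = 3/4.

3/4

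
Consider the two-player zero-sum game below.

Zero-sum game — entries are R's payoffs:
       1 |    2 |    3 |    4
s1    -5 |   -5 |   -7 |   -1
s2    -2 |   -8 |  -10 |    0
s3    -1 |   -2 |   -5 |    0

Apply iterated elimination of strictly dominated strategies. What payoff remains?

Column 2 is strictly dominated by 3 for C (-7<-5, -10<-8, -5<-2); eliminate 2.
Row s1 is strictly dominated by row s3 (-1>-5, -5>-7, 0>-1); eliminate s1.
Column 4 is strictly dominated by 1 for C (-2<0, -1<0); eliminate 4.
Row s2 is strictly dominated by row s3 (-1>-2, -5>-10); eliminate s2.
Column 1 is strictly dominated by 3 for C (-5<-1); eliminate 1.
Only (s3, 3) remains, with payoff -5.

-5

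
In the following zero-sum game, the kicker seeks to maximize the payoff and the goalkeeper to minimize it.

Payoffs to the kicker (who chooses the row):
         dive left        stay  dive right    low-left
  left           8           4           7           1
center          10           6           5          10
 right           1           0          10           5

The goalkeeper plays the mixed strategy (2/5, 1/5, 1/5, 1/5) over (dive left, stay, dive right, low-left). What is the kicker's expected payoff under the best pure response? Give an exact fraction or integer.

left: (8)·(2/5) + (4)·(1/5) + (7)·(1/5) + (1)·(1/5) = 28/5.
center: (10)·(2/5) + (6)·(1/5) + (5)·(1/5) + (10)·(1/5) = 41/5.
right: (1)·(2/5) + (0)·(1/5) + (10)·(1/5) + (5)·(1/5) = 17/5.
The best pure response is center with expected payoff 41/5.

41/5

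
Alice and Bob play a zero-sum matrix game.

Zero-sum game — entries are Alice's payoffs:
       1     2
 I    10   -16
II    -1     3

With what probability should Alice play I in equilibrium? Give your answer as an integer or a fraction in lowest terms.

2/15

Row minima are -16 and -1, so Alice's maximin is -1; column maxima are 10 and 3, so Bob's minimax is 3. These differ, so the equilibrium is in mixed strategies.
Let Alice play I with probability p. Bob is indifferent when 10p − (1−p) = −16p + 3(1−p), giving p = 2/15.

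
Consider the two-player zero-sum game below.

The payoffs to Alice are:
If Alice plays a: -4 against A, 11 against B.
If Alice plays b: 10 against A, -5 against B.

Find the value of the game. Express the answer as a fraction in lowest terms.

3

Row minima are -4 and -5, so Alice's maximin is -4; column maxima are 10 and 11, so Bob's minimax is 10. These differ, so the equilibrium is in mixed strategies.
Let Alice play a with probability p. Bob is indifferent when −4p + 10(1−p) = 11p − 5(1−p), giving p = 1/2.
Let Bob play A with probability q. Alice is indifferent when −4q + 11(1−q) = 10q − 5(1−q), giving q = 8/15.
The value is -4·(8/15) + (11)·(7/15) = 3.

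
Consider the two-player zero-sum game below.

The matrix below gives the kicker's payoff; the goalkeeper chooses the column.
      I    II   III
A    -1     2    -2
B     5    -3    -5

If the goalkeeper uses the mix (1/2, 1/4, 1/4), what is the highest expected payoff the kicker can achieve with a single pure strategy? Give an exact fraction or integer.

1/2

A: (-1)·(1/2) + (2)·(1/4) + (-2)·(1/4) = -1/2.
B: (5)·(1/2) + (-3)·(1/4) + (-5)·(1/4) = 1/2.
The best pure response is B with expected payoff 1/2.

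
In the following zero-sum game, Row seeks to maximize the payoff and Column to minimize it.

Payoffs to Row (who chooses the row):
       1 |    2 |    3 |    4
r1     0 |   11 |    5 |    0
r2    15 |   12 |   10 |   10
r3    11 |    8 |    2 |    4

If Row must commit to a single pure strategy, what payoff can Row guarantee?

10

The worst-case payoff for each row is r1: 0, r2: 10, r3: 2.
The best of these is 10.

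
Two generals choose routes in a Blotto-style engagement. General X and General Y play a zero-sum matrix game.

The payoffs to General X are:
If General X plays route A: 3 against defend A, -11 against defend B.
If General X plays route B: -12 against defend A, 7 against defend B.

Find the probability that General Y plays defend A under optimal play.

Row minima are -11 and -12, so General X's maximin is -11; column maxima are 3 and 7, so General Y's minimax is 3. These differ, so the equilibrium is in mixed strategies.
Let General Y play defend A with probability q. General X is indifferent when 3q − 11(1−q) = −12q + 7(1−q), giving q = 6/11.

6/11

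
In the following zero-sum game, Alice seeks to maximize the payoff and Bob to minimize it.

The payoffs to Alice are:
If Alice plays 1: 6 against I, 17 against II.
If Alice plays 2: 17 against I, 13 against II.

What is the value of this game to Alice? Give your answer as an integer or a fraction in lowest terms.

Row minima are 6 and 13, so Alice's maximin is 13; column maxima are 17 and 17, so Bob's minimax is 17. These differ, so the equilibrium is in mixed strategies.
Let Alice play 1 with probability p. Bob is indifferent when 6p + 17(1−p) = 17p + 13(1−p), giving p = 4/15.
Let Bob play I with probability q. Alice is indifferent when 6q + 17(1−q) = 17q + 13(1−q), giving q = 4/15.
The value is 6·(4/15) + (17)·(11/15) = 211/15.

211/15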